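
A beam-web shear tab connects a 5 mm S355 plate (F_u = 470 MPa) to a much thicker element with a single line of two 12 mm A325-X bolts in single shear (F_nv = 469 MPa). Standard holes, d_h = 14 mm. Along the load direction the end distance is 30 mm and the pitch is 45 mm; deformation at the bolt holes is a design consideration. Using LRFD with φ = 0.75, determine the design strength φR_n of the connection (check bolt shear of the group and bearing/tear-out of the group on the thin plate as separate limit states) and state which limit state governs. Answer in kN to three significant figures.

Bolt shear: A_b = π·12²/4 = 113.1 mm²; R_n = 469 × 113.1 × 2 × 1 / 1000 = 106.1 kN → 0.75 × 106.1 = 79.6 kN.
Bearing (1.2 l_c t F_u ≤ 2.4 d t F_u): upper limit = 2.4·12·5·470 / 1000 = 67.68 kN.
  Edge l_c = 30 − 14/2 = 23 → r_n = 64.86 kN; interior l_c = 45 − 14 = 31 → r_n = 67.68 kN.
  R_n,bearing = 1·64.86 + 1·67.68 = 132.5 kN → 0.75 × 132.5 = 99.4 kN.
Bolt shear governs: 79.6 kN.

79.6 kN (bolt shear governs)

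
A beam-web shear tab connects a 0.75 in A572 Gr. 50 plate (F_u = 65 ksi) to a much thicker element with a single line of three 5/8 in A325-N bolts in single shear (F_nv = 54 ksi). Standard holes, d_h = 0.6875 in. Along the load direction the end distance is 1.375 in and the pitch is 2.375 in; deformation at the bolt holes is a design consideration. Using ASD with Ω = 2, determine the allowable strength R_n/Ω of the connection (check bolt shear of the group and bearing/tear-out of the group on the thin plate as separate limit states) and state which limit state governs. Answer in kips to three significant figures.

24.9 kips (bolt shear governs)

Bolt shear: A_b = π·0.625²/4 = 0.3068 in²; R_n = 54 × 0.3068 × 3 × 1 = 49.7 kips → 49.7 / 2 = 24.9 kips.
Bearing (1.2 l_c t F_u ≤ 2.4 d t F_u): upper limit = 2.4·0.625·0.75·65 = 73.12 kips.
  Edge l_c = 1.375 − 0.6875/2 = 1.031 → r_n = 60.33 kips; interior l_c = 2.375 − 0.6875 = 1.688 → r_n = 73.12 kips.
  R_n,bearing = 1·60.33 + 2·73.12 = 206.6 kips → 206.6 / 2 = 103 kips.
Bolt shear governs: 24.9 kips.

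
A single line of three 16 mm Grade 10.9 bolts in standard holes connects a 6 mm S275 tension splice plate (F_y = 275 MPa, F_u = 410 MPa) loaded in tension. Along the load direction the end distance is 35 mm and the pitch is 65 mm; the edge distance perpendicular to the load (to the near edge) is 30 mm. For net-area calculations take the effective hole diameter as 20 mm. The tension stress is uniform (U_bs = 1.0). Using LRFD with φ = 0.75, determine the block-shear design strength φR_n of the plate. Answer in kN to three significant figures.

Shear plane L_v = 35 + 2·65 = 165 mm; A_gv = 165 × 6 = 990 mm².
A_nv = (165 − 2.5·20) × 6 = 690 mm².
A_nt = (30 − 0.5·20) × 6 = 120 mm².
0.6 F_u A_nv = 169.7 kN; 0.6 F_y A_gv = 163.3 kN → shear yielding governs the shear term.
R_n = 163.3 + 1.0 × 410 × 120 / 1000 = 212.6 kN.
Design strength φR_n = 0.75 × 212.6 = 159 kN.

159 kN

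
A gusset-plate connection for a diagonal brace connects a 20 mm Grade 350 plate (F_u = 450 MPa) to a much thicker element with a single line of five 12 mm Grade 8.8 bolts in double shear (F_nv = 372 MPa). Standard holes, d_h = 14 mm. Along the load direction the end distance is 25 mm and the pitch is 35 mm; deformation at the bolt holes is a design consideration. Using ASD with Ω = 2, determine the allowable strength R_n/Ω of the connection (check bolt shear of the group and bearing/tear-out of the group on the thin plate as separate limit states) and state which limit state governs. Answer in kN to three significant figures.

210 kN (bolt shear governs)

Bolt shear: A_b = π·12²/4 = 113.1 mm²; R_n = 372 × 113.1 × 5 × 2 / 1000 = 420.7 kN → 420.7 / 2 = 210 kN.
Bearing (1.2 l_c t F_u ≤ 2.4 d t F_u): upper limit = 2.4·12·20·450 / 1000 = 259.2 kN.
  Edge l_c = 25 − 14/2 = 18 → r_n = 194.4 kN; interior l_c = 35 − 14 = 21 → r_n = 226.8 kN.
  R_n,bearing = 1·194.4 + 4·226.8 = 1102 kN → 1102 / 2 = 551 kN.
Bolt shear governs: 210 kN.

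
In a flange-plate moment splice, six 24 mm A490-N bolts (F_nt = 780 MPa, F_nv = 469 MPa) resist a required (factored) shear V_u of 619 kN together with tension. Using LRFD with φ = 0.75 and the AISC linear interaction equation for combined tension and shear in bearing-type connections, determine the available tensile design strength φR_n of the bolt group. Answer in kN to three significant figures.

A_b = π·24²/4 = 452.4 mm²; f_rv = 619 × 1000 / (6 × 452.4) = 228 MPa.
F'_nt = 1.3 F_nt − (F_nt / φF_nv) f_rv = 1.3·780 − (780/(0.75·469))·228 = 508.3 MPa, capped at F_nt → F'_nt = 508.3 MPa.
R_n = F'_nt · A_b · n = 508.3 × 452.4 × 6 / 1000 = 1380 kN.
Design strength φR_n = 0.75 × 1380 = 1030 kN.

1030 kN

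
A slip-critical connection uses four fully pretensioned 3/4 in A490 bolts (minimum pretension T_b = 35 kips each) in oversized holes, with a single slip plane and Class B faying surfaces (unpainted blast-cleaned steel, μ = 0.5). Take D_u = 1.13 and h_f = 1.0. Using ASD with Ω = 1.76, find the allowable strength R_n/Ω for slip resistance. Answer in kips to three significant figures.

R_n = μ · D_u · h_f · T_b · n_s · n_b = 0.5 × 1.13 × 1.0 × 35 × 1 × 4 = 79.1 kips.
Allowable strength R_n/Ω = 79.1 / 1.76 = 44.9 kips.

44.9 kips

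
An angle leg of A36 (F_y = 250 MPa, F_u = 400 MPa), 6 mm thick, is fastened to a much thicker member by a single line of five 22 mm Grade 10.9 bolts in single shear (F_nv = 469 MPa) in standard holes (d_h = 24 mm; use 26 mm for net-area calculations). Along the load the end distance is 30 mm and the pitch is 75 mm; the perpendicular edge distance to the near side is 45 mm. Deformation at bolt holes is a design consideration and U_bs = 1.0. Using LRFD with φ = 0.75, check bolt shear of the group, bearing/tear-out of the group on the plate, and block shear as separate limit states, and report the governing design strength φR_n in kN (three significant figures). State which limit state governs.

Bolt shear: A_b = π·22²/4 = 380.1 mm²; R_n = 469 × 380.1 × 5 × 1 / 1000 = 891.4 kN → 0.75 × 891.4 = 669 kN.
Bearing: edge l_c = 18, r_n = 51.84 kN; interior l_c = 51, r_n = 126.7 kN; R_n = 51.84 + 4·126.7 = 558.7 kN → 419 kN.
Block shear: A_gv = 1980, A_nv = 1278, A_nt = 192 mm²; R_n = min(0.6F_uA_nv, 0.6F_yA_gv) + U_bs·F_u·A_nt = 373.8 kN → 280 kN.
Block shear governs: 280 kN.

280 kN (block shear governs)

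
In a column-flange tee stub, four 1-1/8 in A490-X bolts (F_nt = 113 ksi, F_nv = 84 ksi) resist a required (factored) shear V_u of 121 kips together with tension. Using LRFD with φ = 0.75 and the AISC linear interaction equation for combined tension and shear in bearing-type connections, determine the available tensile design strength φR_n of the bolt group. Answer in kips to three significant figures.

A_b = π·1.125²/4 = 0.994 in²; f_rv = 121 / (4 × 0.994) = 30.43 ksi.
F'_nt = 1.3 F_nt − (F_nt / φF_nv) f_rv = 1.3·113 − (113/(0.75·84))·30.43 = 92.32 ksi, capped at F_nt → F'_nt = 92.32 ksi.
R_n = F'_nt · A_b · n = 92.32 × 0.994 × 4 = 367.1 kips.
Design strength φR_n = 0.75 × 367.1 = 275 kips.

275 kips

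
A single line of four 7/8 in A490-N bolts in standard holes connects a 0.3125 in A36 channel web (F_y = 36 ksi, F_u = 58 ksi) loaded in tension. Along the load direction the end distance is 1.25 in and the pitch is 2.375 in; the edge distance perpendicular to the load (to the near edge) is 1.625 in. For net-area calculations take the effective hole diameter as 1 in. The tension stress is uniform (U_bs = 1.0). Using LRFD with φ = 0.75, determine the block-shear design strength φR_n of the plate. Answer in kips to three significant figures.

55.1 kips

Shear plane L_v = 1.25 + 3·2.375 = 8.375 in; A_gv = 8.375 × 0.3125 = 2.617 in².
A_nv = (8.375 − 3.5·1) × 0.3125 = 1.523 in².
A_nt = (1.625 − 0.5·1) × 0.3125 = 0.3516 in².
0.6 F_u A_nv = 53.02 kips; 0.6 F_y A_gv = 56.53 kips → shear rupture governs the shear term.
R_n = 53.02 + 1.0 × 58 × 0.3516 = 73.41 kips.
Design strength φR_n = 0.75 × 73.41 = 55.1 kips.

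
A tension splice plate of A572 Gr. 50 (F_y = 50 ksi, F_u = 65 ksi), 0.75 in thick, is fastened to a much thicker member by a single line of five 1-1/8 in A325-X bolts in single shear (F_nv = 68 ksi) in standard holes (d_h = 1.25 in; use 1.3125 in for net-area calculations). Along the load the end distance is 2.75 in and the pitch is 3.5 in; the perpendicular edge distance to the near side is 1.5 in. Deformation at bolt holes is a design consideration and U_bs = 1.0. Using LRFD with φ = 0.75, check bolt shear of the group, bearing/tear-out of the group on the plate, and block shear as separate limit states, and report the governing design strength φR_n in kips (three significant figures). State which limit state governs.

253 kips (bolt shear governs)

Bolt shear: A_b = π·1.125²/4 = 0.994 in²; R_n = 68 × 0.994 × 5 × 1 = 338 kips → 0.75 × 338 = 253 kips.
Bearing: edge l_c = 2.125, r_n = 124.3 kips; interior l_c = 2.25, r_n = 131.6 kips; R_n = 124.3 + 4·131.6 = 650.8 kips → 488 kips.
Block shear: A_gv = 12.56, A_nv = 8.133, A_nt = 0.6328 in²; R_n = min(0.6F_uA_nv, 0.6F_yA_gv) + U_bs·F_u·A_nt = 358.3 kips → 269 kips.
Bolt shear governs: 253 kips.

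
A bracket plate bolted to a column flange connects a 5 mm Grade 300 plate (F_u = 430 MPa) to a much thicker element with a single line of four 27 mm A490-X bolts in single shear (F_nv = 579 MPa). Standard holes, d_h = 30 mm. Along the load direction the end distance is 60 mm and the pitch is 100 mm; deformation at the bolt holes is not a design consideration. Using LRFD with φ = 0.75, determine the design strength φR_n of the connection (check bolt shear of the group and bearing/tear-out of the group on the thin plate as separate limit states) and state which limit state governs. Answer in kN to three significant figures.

501 kN (bearing governs)

Bolt shear: A_b = π·27²/4 = 572.6 mm²; R_n = 579 × 572.6 × 4 × 1 / 1000 = 1326 kN → 0.75 × 1326 = 995 kN.
Bearing (1.5 l_c t F_u ≤ 3.0 d t F_u): upper limit = 3.0·27·5·430 / 1000 = 174.2 kN.
  Edge l_c = 60 − 30/2 = 45 → r_n = 145.1 kN; interior l_c = 100 − 30 = 70 → r_n = 174.2 kN.
  R_n,bearing = 1·145.1 + 3·174.2 = 667.6 kN → 0.75 × 667.6 = 501 kN.
Bearing governs: 501 kN.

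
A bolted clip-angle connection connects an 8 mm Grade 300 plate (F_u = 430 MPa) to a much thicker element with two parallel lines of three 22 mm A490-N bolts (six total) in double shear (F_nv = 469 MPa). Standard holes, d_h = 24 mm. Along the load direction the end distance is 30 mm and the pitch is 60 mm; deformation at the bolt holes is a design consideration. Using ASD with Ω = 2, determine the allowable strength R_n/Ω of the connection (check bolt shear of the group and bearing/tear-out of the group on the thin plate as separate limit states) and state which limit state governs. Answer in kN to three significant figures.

372 kN (bearing governs)

Bolt shear: A_b = π·22²/4 = 380.1 mm²; R_n = 469 × 380.1 × 6 × 2 / 1000 = 2139 kN → 2139 / 2 = 1070 kN.
Bearing (1.2 l_c t F_u ≤ 2.4 d t F_u): upper limit = 2.4·22·8·430 / 1000 = 181.6 kN.
  Edge l_c = 30 − 24/2 = 18 → r_n = 74.3 kN; interior l_c = 60 − 24 = 36 → r_n = 148.6 kN.
  R_n,bearing = 2·74.3 + 4·148.6 = 743 kN → 743 / 2 = 372 kN.
Bearing governs: 372 kN.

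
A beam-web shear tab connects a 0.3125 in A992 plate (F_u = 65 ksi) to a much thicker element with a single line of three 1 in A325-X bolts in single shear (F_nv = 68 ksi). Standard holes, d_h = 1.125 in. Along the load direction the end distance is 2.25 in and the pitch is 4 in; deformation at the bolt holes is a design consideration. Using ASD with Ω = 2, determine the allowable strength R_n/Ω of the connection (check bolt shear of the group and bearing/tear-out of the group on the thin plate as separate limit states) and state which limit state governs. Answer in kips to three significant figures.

69.3 kips (bearing governs)

Bolt shear: A_b = π·1²/4 = 0.7854 in²; R_n = 68 × 0.7854 × 3 × 1 = 160.2 kips → 160.2 / 2 = 80.1 kips.
Bearing (1.2 l_c t F_u ≤ 2.4 d t F_u): upper limit = 2.4·1·0.3125·65 = 48.75 kips.
  Edge l_c = 2.25 − 1.125/2 = 1.688 → r_n = 41.13 kips; interior l_c = 4 − 1.125 = 2.875 → r_n = 48.75 kips.
  R_n,bearing = 1·41.13 + 2·48.75 = 138.6 kips → 138.6 / 2 = 69.3 kips.
Bearing governs: 69.3 kips.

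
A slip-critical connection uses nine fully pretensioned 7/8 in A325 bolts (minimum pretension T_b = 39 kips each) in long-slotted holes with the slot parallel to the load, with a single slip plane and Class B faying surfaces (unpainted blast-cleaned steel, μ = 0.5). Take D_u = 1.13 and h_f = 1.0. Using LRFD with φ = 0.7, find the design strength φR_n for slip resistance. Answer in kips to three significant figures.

139 kips

R_n = μ · D_u · h_f · T_b · n_s · n_b = 0.5 × 1.13 × 1.0 × 39 × 1 × 9 = 198.3 kips.
Design strength φR_n = 0.7 × 198.3 = 139 kips.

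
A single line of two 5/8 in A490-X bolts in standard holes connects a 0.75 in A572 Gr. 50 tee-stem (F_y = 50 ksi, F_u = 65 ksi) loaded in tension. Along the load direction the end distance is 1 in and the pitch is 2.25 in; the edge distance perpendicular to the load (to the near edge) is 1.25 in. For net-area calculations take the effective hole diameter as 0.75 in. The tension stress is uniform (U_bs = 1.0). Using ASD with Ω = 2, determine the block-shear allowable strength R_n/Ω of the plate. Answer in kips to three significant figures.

52.4 kips

Shear plane L_v = 1 + 1·2.25 = 3.25 in; A_gv = 3.25 × 0.75 = 2.438 in².
A_nv = (3.25 − 1.5·0.75) × 0.75 = 1.594 in².
A_nt = (1.25 − 0.5·0.75) × 0.75 = 0.6562 in².
0.6 F_u A_nv = 62.16 kips; 0.6 F_y A_gv = 73.12 kips → shear rupture governs the shear term.
R_n = 62.16 + 1.0 × 65 × 0.6562 = 104.8 kips.
Allowable strength R_n/Ω = 104.8 / 2 = 52.4 kips.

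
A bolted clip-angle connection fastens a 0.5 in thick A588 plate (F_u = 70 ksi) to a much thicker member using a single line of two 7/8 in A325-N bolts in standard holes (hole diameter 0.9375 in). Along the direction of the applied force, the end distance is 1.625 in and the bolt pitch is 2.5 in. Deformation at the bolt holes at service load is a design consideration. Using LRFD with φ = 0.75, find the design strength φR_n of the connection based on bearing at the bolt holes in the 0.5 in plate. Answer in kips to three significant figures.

85.6 kips

Per bolt r_n = 1.2 l_c t F_u ≤ 2.4 d t F_u; upper limit = 2.4 × 0.875 × 0.5 × 70 = 73.5 kips.
Edge bolt: l_c = 1.625 − 0.9375/2 = 1.156 in → 1.2 × 1.156 × 0.5 × 70 = 48.56 → r_n = 48.56 kips.
Interior bolts: l_c = 2.5 − 0.9375 = 1.562 in → 1.2 × 1.562 × 0.5 × 70 = 65.62 → r_n = 65.62 kips.
R_n = 1 × 48.56 + 1 × 65.62 = 114.2 kips.
Design strength φR_n = 0.75 × 114.2 = 85.6 kips.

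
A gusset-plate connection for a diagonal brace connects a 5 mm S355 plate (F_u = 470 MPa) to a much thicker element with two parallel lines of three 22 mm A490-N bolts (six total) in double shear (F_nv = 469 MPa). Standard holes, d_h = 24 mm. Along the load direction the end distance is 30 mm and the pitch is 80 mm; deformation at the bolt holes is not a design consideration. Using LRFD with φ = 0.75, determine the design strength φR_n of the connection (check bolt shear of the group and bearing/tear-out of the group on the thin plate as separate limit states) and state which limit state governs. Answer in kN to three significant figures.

560 kN (bearing governs)

Bolt shear: A_b = π·22²/4 = 380.1 mm²; R_n = 469 × 380.1 × 6 × 2 / 1000 = 2139 kN → 0.75 × 2139 = 1600 kN.
Bearing (1.5 l_c t F_u ≤ 3.0 d t F_u): upper limit = 3.0·22·5·470 / 1000 = 155.1 kN.
  Edge l_c = 30 − 24/2 = 18 → r_n = 63.45 kN; interior l_c = 80 − 24 = 56 → r_n = 155.1 kN.
  R_n,bearing = 2·63.45 + 4·155.1 = 747.3 kN → 0.75 × 747.3 = 560 kN.
Bearing governs: 560 kN.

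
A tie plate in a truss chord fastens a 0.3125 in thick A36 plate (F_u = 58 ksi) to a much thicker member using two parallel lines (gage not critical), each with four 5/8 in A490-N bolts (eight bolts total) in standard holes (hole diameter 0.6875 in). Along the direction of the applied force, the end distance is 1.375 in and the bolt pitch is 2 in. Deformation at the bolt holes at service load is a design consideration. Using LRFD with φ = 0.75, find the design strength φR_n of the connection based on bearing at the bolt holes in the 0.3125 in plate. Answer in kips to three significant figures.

156 kips

Per bolt r_n = 1.2 l_c t F_u ≤ 2.4 d t F_u; upper limit = 2.4 × 0.625 × 0.3125 × 58 = 27.19 kips.
Edge bolt: l_c = 1.375 − 0.6875/2 = 1.031 in → 1.2 × 1.031 × 0.3125 × 58 = 22.43 → r_n = 22.43 kips.
Interior bolts: l_c = 2 − 0.6875 = 1.312 in → 1.2 × 1.312 × 0.3125 × 58 = 28.55 → r_n = 27.19 kips.
R_n = 2 × 22.43 + 6 × 27.19 = 208 kips.
Design strength φR_n = 0.75 × 208 = 156 kips.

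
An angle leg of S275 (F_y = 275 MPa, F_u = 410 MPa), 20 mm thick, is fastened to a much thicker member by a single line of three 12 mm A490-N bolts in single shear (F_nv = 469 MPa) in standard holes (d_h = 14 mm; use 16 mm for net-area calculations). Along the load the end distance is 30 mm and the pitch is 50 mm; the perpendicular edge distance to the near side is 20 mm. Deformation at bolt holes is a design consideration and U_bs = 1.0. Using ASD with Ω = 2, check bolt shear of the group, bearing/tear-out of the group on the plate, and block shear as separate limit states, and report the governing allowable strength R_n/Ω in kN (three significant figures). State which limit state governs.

Bolt shear: A_b = π·12²/4 = 113.1 mm²; R_n = 469 × 113.1 × 3 × 1 / 1000 = 159.1 kN → 159.1 / 2 = 79.6 kN.
Bearing: edge l_c = 23, r_n = 226.3 kN; interior l_c = 36, r_n = 236.2 kN; R_n = 226.3 + 2·236.2 = 698.6 kN → 349 kN.
Block shear: A_gv = 2600, A_nv = 1800, A_nt = 240 mm²; R_n = min(0.6F_uA_nv, 0.6F_yA_gv) + U_bs·F_u·A_nt = 527.4 kN → 264 kN.
Bolt shear governs: 79.6 kN.

79.6 kN (bolt shear governs)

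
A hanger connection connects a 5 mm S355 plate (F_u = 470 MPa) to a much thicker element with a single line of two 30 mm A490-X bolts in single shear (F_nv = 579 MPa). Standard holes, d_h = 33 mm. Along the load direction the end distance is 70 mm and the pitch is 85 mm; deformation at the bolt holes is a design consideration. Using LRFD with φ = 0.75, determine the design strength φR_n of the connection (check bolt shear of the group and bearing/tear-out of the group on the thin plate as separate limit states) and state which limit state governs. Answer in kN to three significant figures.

Bolt shear: A_b = π·30²/4 = 706.9 mm²; R_n = 579 × 706.9 × 2 × 1 / 1000 = 818.5 kN → 0.75 × 818.5 = 614 kN.
Bearing (1.2 l_c t F_u ≤ 2.4 d t F_u): upper limit = 2.4·30·5·470 / 1000 = 169.2 kN.
  Edge l_c = 70 − 33/2 = 53.5 → r_n = 150.9 kN; interior l_c = 85 − 33 = 52 → r_n = 146.6 kN.
  R_n,bearing = 1·150.9 + 1·146.6 = 297.5 kN → 0.75 × 297.5 = 223 kN.
Bearing governs: 223 kN.

223 kN (bearing governs)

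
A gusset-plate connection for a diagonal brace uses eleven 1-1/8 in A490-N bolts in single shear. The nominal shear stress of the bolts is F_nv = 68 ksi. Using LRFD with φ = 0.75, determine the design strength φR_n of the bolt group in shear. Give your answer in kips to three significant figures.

558 kips

A_b = π × 1.125² / 4 = 0.994 in².
R_n = F_nv · A_b · n · n_s = 68 × 0.994 × 11 × 1 = 743.5 kips.
Design strength φR_n = 0.75 × 743.5 = 558 kips.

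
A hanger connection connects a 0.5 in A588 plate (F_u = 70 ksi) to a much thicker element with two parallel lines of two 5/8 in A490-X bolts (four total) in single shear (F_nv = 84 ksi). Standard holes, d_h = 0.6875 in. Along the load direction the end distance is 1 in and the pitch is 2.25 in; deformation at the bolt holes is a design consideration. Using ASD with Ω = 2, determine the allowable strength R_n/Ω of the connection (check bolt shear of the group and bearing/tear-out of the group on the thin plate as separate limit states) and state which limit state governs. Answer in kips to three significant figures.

51.5 kips (bolt shear governs)

Bolt shear: A_b = π·0.625²/4 = 0.3068 in²; R_n = 84 × 0.3068 × 4 × 1 = 103.1 kips → 103.1 / 2 = 51.5 kips.
Bearing (1.2 l_c t F_u ≤ 2.4 d t F_u): upper limit = 2.4·0.625·0.5·70 = 52.5 kips.
  Edge l_c = 1 − 0.6875/2 = 0.6562 → r_n = 27.56 kips; interior l_c = 2.25 − 0.6875 = 1.562 → r_n = 52.5 kips.
  R_n,bearing = 2·27.56 + 2·52.5 = 160.1 kips → 160.1 / 2 = 80.1 kips.
Bolt shear governs: 51.5 kips.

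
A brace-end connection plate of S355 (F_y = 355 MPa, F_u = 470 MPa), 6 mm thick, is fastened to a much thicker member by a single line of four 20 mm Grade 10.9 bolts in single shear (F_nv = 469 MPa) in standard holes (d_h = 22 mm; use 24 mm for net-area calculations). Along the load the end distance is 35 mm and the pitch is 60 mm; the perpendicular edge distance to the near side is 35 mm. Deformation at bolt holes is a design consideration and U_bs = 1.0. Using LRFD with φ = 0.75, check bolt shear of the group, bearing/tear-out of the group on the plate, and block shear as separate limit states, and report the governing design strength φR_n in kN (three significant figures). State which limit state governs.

215 kN (block shear governs)

Bolt shear: A_b = π·20²/4 = 314.2 mm²; R_n = 469 × 314.2 × 4 × 1 / 1000 = 589.4 kN → 0.75 × 589.4 = 442 kN.
Bearing: edge l_c = 24, r_n = 81.22 kN; interior l_c = 38, r_n = 128.6 kN; R_n = 81.22 + 3·128.6 = 467 kN → 350 kN.
Block shear: A_gv = 1290, A_nv = 786, A_nt = 138 mm²; R_n = min(0.6F_uA_nv, 0.6F_yA_gv) + U_bs·F_u·A_nt = 286.5 kN → 215 kN.
Block shear governs: 215 kN.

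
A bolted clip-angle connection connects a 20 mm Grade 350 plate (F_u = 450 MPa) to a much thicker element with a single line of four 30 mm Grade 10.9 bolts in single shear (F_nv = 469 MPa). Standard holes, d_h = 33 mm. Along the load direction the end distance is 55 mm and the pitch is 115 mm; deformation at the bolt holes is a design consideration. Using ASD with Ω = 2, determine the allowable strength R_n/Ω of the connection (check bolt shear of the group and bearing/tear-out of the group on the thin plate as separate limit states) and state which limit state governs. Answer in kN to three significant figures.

Bolt shear: A_b = π·30²/4 = 706.9 mm²; R_n = 469 × 706.9 × 4 × 1 / 1000 = 1326 kN → 1326 / 2 = 663 kN.
Bearing (1.2 l_c t F_u ≤ 2.4 d t F_u): upper limit = 2.4·30·20·450 / 1000 = 648 kN.
  Edge l_c = 55 − 33/2 = 38.5 → r_n = 415.8 kN; interior l_c = 115 − 33 = 82 → r_n = 648 kN.
  R_n,bearing = 1·415.8 + 3·648 = 2360 kN → 2360 / 2 = 1180 kN.
Bolt shear governs: 663 kN.

663 kN (bolt shear governs)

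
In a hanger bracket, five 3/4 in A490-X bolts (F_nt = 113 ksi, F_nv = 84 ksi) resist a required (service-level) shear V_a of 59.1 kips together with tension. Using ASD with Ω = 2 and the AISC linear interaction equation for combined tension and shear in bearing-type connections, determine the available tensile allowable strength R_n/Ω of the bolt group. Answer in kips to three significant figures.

A_b = π·0.75²/4 = 0.4418 in²; f_rv = 59.1 / (5 × 0.4418) = 26.76 ksi.
F'_nt = 1.3 F_nt − (Ω F_nt / F_nv) f_rv = 1.3·113 − (2·113/84)·26.76 = 74.92 ksi, capped at F_nt → F'_nt = 74.92 ksi.
R_n = F'_nt · A_b · n = 74.92 × 0.4418 × 5 = 165.5 kips.
Allowable strength R_n/Ω = 165.5 / 2 = 82.7 kips.

82.7 kips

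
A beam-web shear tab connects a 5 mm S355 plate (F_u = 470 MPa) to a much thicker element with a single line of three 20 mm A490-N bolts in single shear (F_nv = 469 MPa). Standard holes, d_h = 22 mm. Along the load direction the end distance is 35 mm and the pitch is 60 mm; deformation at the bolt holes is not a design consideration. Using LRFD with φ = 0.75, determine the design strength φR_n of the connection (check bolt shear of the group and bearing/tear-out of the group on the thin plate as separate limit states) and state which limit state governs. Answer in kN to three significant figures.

Bolt shear: A_b = π·20²/4 = 314.2 mm²; R_n = 469 × 314.2 × 3 × 1 / 1000 = 442 kN → 0.75 × 442 = 332 kN.
Bearing (1.5 l_c t F_u ≤ 3.0 d t F_u): upper limit = 3.0·20·5·470 / 1000 = 141 kN.
  Edge l_c = 35 − 22/2 = 24 → r_n = 84.6 kN; interior l_c = 60 − 22 = 38 → r_n = 133.9 kN.
  R_n,bearing = 1·84.6 + 2·133.9 = 352.5 kN → 0.75 × 352.5 = 264 kN.
Bearing governs: 264 kN.

264 kN (bearing governs)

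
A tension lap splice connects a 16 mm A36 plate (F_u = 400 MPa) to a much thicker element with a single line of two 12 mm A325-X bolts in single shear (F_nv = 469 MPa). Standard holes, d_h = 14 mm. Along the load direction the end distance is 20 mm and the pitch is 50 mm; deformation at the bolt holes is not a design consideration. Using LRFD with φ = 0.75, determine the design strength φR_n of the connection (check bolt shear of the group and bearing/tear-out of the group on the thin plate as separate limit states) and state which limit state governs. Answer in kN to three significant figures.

Bolt shear: A_b = π·12²/4 = 113.1 mm²; R_n = 469 × 113.1 × 2 × 1 / 1000 = 106.1 kN → 0.75 × 106.1 = 79.6 kN.
Bearing (1.5 l_c t F_u ≤ 3.0 d t F_u): upper limit = 3.0·12·16·400 / 1000 = 230.4 kN.
  Edge l_c = 20 − 14/2 = 13 → r_n = 124.8 kN; interior l_c = 50 − 14 = 36 → r_n = 230.4 kN.
  R_n,bearing = 1·124.8 + 1·230.4 = 355.2 kN → 0.75 × 355.2 = 266 kN.
Bolt shear governs: 79.6 kN.

79.6 kN (bolt shear governs)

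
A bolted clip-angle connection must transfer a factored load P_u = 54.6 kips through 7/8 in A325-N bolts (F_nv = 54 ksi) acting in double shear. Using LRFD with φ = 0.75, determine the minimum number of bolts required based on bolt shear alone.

2 bolts

A_b = π·0.875²/4 = 0.6013 in².
Per-bolt design strength φR_n = 0.75 × 54 × 0.6013 × 2 = 48.71 kips.
n ≥ 54.6 / 48.71 = 1.121 → use 2 bolts.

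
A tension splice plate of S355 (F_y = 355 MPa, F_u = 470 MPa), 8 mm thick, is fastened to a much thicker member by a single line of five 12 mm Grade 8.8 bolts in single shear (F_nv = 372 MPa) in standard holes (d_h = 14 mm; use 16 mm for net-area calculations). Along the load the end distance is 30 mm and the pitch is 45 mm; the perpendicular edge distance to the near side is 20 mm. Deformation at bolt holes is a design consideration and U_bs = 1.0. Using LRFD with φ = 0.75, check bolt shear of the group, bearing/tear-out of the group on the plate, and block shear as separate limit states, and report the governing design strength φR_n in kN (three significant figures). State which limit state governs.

158 kN (bolt shear governs)

Bolt shear: A_b = π·12²/4 = 113.1 mm²; R_n = 372 × 113.1 × 5 × 1 / 1000 = 210.4 kN → 0.75 × 210.4 = 158 kN.
Bearing: edge l_c = 23, r_n = 103.8 kN; interior l_c = 31, r_n = 108.3 kN; R_n = 103.8 + 4·108.3 = 536.9 kN → 403 kN.
Block shear: A_gv = 1680, A_nv = 1104, A_nt = 96 mm²; R_n = min(0.6F_uA_nv, 0.6F_yA_gv) + U_bs·F_u·A_nt = 356.4 kN → 267 kN.
Bolt shear governs: 158 kN.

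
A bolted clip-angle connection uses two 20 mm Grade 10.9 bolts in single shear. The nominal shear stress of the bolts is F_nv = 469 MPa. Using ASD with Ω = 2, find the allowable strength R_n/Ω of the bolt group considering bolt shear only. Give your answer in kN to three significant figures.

147 kN

A_b = π × 20² / 4 = 314.2 mm².
R_n = F_nv · A_b · n · n_s = 469 × 314.2 × 2 × 1 / 1000 = 294.7 kN.
Allowable strength R_n/Ω = 294.7 / 2 = 147 kN.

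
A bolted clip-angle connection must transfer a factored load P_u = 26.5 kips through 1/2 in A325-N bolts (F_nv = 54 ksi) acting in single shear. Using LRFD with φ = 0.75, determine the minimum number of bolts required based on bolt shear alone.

4 bolts

A_b = π·0.5²/4 = 0.1963 in².
Per-bolt design strength φR_n = 0.75 × 54 × 0.1963 × 1 = 7.952 kips.
n ≥ 26.5 / 7.952 = 3.332 → use 4 bolts.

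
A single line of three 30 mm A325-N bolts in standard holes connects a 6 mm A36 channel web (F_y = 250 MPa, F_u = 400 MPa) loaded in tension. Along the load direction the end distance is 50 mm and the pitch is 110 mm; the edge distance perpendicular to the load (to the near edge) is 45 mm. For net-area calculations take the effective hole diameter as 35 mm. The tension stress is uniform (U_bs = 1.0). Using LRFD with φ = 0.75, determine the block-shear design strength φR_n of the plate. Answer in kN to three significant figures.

232 kN

Shear plane L_v = 50 + 2·110 = 270 mm; A_gv = 270 × 6 = 1620 mm².
A_nv = (270 − 2.5·35) × 6 = 1095 mm².
A_nt = (45 − 0.5·35) × 6 = 165 mm².
0.6 F_u A_nv = 262.8 kN; 0.6 F_y A_gv = 243 kN → shear yielding governs the shear term.
R_n = 243 + 1.0 × 400 × 165 / 1000 = 309 kN.
Design strength φR_n = 0.75 × 309 = 232 kN.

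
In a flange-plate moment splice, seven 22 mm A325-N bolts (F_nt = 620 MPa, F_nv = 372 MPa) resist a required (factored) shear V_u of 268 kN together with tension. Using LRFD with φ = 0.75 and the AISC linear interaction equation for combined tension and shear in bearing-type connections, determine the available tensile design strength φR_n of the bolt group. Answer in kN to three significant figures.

1160 kN

A_b = π·22²/4 = 380.1 mm²; f_rv = 268 × 1000 / (7 × 380.1) = 100.7 MPa.
F'_nt = 1.3 F_nt − (F_nt / φF_nv) f_rv = 1.3·620 − (620/(0.75·372))·100.7 = 582.2 MPa, capped at F_nt → F'_nt = 582.2 MPa.
R_n = F'_nt · A_b · n = 582.2 × 380.1 × 7 / 1000 = 1549 kN.
Design strength φR_n = 0.75 × 1549 = 1160 kN.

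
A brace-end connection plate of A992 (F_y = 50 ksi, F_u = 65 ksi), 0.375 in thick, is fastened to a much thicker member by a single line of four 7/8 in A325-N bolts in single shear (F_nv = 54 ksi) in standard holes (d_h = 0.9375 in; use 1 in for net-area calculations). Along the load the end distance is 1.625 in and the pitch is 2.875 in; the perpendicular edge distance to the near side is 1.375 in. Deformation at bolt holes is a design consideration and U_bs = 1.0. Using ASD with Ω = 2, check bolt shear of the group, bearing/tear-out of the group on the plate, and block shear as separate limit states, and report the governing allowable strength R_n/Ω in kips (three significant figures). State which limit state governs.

60 kips (block shear governs)

Bolt shear: A_b = π·0.875²/4 = 0.6013 in²; R_n = 54 × 0.6013 × 4 × 1 = 129.9 kips → 129.9 / 2 = 64.9 kips.
Bearing: edge l_c = 1.156, r_n = 33.82 kips; interior l_c = 1.938, r_n = 51.19 kips; R_n = 33.82 + 3·51.19 = 187.4 kips → 93.7 kips.
Block shear: A_gv = 3.844, A_nv = 2.531, A_nt = 0.3281 in²; R_n = min(0.6F_uA_nv, 0.6F_yA_gv) + U_bs·F_u·A_nt = 120 kips → 60 kips.
Block shear governs: 60 kips.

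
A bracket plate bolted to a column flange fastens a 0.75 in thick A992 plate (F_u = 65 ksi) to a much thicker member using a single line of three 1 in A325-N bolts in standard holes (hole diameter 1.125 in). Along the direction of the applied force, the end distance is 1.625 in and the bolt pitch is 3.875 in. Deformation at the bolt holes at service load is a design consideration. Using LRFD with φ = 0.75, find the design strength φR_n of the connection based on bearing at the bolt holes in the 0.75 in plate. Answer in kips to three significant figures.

Per bolt r_n = 1.2 l_c t F_u ≤ 2.4 d t F_u; upper limit = 2.4 × 1 × 0.75 × 65 = 117 kips.
Edge bolt: l_c = 1.625 − 1.125/2 = 1.062 in → 1.2 × 1.062 × 0.75 × 65 = 62.16 → r_n = 62.16 kips.
Interior bolts: l_c = 3.875 − 1.125 = 2.75 in → 1.2 × 2.75 × 0.75 × 65 = 160.9 → r_n = 117 kips.
R_n = 1 × 62.16 + 2 × 117 = 296.2 kips.
Design strength φR_n = 0.75 × 296.2 = 222 kips.

222 kips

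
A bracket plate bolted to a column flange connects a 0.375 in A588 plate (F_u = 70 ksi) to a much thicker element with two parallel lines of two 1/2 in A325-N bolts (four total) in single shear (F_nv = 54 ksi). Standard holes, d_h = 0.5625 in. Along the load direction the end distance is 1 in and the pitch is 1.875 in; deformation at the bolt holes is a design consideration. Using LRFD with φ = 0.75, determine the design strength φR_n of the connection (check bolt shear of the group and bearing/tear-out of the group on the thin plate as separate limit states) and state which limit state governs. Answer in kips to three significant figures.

Bolt shear: A_b = π·0.5²/4 = 0.1963 in²; R_n = 54 × 0.1963 × 4 × 1 = 42.41 kips → 0.75 × 42.41 = 31.8 kips.
Bearing (1.2 l_c t F_u ≤ 2.4 d t F_u): upper limit = 2.4·0.5·0.375·70 = 31.5 kips.
  Edge l_c = 1 − 0.5625/2 = 0.7188 → r_n = 22.64 kips; interior l_c = 1.875 − 0.5625 = 1.312 → r_n = 31.5 kips.
  R_n,bearing = 2·22.64 + 2·31.5 = 108.3 kips → 0.75 × 108.3 = 81.2 kips.
Bolt shear governs: 31.8 kips.

31.8 kips (bolt shear governs)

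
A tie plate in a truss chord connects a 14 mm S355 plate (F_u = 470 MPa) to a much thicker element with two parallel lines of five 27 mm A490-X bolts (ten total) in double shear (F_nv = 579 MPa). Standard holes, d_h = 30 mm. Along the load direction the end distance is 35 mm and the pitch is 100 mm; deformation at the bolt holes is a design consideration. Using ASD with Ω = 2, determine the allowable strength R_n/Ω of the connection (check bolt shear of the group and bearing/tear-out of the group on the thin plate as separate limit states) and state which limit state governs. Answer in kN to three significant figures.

1860 kN (bearing governs)

Bolt shear: A_b = π·27²/4 = 572.6 mm²; R_n = 579 × 572.6 × 10 × 2 / 1000 = 6630 kN → 6630 / 2 = 3320 kN.
Bearing (1.2 l_c t F_u ≤ 2.4 d t F_u): upper limit = 2.4·27·14·470 / 1000 = 426.4 kN.
  Edge l_c = 35 − 30/2 = 20 → r_n = 157.9 kN; interior l_c = 100 − 30 = 70 → r_n = 426.4 kN.
  R_n,bearing = 2·157.9 + 8·426.4 = 3727 kN → 3727 / 2 = 1860 kN.
Bearing governs: 1860 kN.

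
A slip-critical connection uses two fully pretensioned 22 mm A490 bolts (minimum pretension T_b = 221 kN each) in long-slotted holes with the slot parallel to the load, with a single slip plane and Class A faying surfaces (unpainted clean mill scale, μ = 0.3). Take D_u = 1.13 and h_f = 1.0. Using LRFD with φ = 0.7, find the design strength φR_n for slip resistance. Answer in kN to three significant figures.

105 kN

R_n = μ · D_u · h_f · T_b · n_s · n_b = 0.3 × 1.13 × 1.0 × 221 × 1 × 2 = 149.8 kN.
Design strength φR_n = 0.7 × 149.8 = 105 kN.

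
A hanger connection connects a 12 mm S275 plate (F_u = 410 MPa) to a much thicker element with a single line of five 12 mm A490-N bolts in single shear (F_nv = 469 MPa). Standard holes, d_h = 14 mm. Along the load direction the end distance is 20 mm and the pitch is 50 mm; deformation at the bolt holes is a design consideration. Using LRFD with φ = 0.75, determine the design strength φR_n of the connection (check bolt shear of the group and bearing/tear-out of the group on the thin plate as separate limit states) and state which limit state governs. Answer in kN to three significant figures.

199 kN (bolt shear governs)

Bolt shear: A_b = π·12²/4 = 113.1 mm²; R_n = 469 × 113.1 × 5 × 1 / 1000 = 265.2 kN → 0.75 × 265.2 = 199 kN.
Bearing (1.2 l_c t F_u ≤ 2.4 d t F_u): upper limit = 2.4·12·12·410 / 1000 = 141.7 kN.
  Edge l_c = 20 − 14/2 = 13 → r_n = 76.75 kN; interior l_c = 50 − 14 = 36 → r_n = 141.7 kN.
  R_n,bearing = 1·76.75 + 4·141.7 = 643.5 kN → 0.75 × 643.5 = 483 kN.
Bolt shear governs: 199 kN.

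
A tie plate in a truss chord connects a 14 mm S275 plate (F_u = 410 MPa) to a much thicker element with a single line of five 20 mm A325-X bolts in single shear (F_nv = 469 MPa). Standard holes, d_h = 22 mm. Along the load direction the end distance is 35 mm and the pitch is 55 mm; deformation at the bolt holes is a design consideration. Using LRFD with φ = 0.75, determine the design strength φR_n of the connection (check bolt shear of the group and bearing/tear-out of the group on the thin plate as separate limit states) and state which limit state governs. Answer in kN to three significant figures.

553 kN (bolt shear governs)

Bolt shear: A_b = π·20²/4 = 314.2 mm²; R_n = 469 × 314.2 × 5 × 1 / 1000 = 736.7 kN → 0.75 × 736.7 = 553 kN.
Bearing (1.2 l_c t F_u ≤ 2.4 d t F_u): upper limit = 2.4·20·14·410 / 1000 = 275.5 kN.
  Edge l_c = 35 − 22/2 = 24 → r_n = 165.3 kN; interior l_c = 55 − 22 = 33 → r_n = 227.3 kN.
  R_n,bearing = 1·165.3 + 4·227.3 = 1075 kN → 0.75 × 1075 = 806 kN.
Bolt shear governs: 553 kN.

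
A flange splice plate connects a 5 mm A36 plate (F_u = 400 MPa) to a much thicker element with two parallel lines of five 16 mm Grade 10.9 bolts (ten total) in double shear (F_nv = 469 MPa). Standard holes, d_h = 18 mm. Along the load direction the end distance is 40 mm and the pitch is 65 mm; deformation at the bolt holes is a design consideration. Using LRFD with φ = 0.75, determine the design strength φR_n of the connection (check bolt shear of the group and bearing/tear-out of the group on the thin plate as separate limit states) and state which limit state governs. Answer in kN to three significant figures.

Bolt shear: A_b = π·16²/4 = 201.1 mm²; R_n = 469 × 201.1 × 10 × 2 / 1000 = 1886 kN → 0.75 × 1886 = 1410 kN.
Bearing (1.2 l_c t F_u ≤ 2.4 d t F_u): upper limit = 2.4·16·5·400 / 1000 = 76.8 kN.
  Edge l_c = 40 − 18/2 = 31 → r_n = 74.4 kN; interior l_c = 65 − 18 = 47 → r_n = 76.8 kN.
  R_n,bearing = 2·74.4 + 8·76.8 = 763.2 kN → 0.75 × 763.2 = 572 kN.
Bearing governs: 572 kN.

572 kN (bearing governs)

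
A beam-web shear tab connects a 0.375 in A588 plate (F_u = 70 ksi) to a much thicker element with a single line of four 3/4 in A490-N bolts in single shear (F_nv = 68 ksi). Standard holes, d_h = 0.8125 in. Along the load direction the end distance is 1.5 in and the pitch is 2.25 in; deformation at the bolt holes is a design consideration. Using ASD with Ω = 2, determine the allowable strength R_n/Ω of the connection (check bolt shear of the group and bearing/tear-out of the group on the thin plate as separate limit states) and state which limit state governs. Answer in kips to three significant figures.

60.1 kips (bolt shear governs)

Bolt shear: A_b = π·0.75²/4 = 0.4418 in²; R_n = 68 × 0.4418 × 4 × 1 = 120.2 kips → 120.2 / 2 = 60.1 kips.
Bearing (1.2 l_c t F_u ≤ 2.4 d t F_u): upper limit = 2.4·0.75·0.375·70 = 47.25 kips.
  Edge l_c = 1.5 − 0.8125/2 = 1.094 → r_n = 34.45 kips; interior l_c = 2.25 − 0.8125 = 1.438 → r_n = 45.28 kips.
  R_n,bearing = 1·34.45 + 3·45.28 = 170.3 kips → 170.3 / 2 = 85.1 kips.
Bolt shear governs: 60.1 kips.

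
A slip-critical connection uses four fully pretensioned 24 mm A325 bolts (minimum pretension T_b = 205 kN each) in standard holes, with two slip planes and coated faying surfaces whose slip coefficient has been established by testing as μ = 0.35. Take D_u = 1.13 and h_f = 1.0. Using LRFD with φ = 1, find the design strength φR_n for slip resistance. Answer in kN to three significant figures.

R_n = μ · D_u · h_f · T_b · n_s · n_b = 0.35 × 1.13 × 1.0 × 205 × 2 × 4 = 648.6 kN.
Design strength φR_n = 1 × 648.6 = 649 kN.

649 kN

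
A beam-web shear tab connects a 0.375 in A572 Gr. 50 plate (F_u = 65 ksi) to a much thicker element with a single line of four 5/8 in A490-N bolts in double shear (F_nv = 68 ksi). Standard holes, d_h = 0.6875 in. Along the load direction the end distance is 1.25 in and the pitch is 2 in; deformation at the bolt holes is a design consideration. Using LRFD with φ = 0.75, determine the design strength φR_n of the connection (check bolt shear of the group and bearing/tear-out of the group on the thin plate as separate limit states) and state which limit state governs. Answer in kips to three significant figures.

102 kips (bearing governs)

Bolt shear: A_b = π·0.625²/4 = 0.3068 in²; R_n = 68 × 0.3068 × 4 × 2 = 166.9 kips → 0.75 × 166.9 = 125 kips.
Bearing (1.2 l_c t F_u ≤ 2.4 d t F_u): upper limit = 2.4·0.625·0.375·65 = 36.56 kips.
  Edge l_c = 1.25 − 0.6875/2 = 0.9062 → r_n = 26.51 kips; interior l_c = 2 − 0.6875 = 1.312 → r_n = 36.56 kips.
  R_n,bearing = 1·26.51 + 3·36.56 = 136.2 kips → 0.75 × 136.2 = 102 kips.
Bearing governs: 102 kips.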